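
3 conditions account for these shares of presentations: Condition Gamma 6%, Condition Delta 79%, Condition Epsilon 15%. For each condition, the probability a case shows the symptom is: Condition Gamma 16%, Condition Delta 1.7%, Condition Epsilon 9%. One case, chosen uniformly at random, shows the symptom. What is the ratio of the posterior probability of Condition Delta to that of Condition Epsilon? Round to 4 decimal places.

By Bayes' rule, posterior ∝ prior × likelihood:
  Condition Gamma: 0.06 × 0.16 = 0.0096
  Condition Delta: 0.79 × 0.017 = 0.01343
  Condition Epsilon: 0.15 × 0.09 = 0.0135
Normalizing constant = 0.03653.
The ratio is 0.01343 / 0.0135 (the normalizer cancels) = 0.9948.

0.9948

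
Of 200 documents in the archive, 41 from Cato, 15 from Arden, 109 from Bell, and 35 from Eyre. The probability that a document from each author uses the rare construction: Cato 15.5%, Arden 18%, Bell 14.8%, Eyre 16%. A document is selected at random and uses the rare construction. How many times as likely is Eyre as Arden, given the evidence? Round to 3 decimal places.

By Bayes' rule, posterior ∝ prior × likelihood:
  Cato: 0.205 × 0.155 = 0.031775
  Arden: 0.075 × 0.18 = 0.0135
  Bell: 0.545 × 0.148 = 0.08066
  Eyre: 0.175 × 0.16 = 0.028
Normalizing constant = 0.153935.
The ratio is 0.028 / 0.0135 (the normalizer cancels) = 2.074.

2.074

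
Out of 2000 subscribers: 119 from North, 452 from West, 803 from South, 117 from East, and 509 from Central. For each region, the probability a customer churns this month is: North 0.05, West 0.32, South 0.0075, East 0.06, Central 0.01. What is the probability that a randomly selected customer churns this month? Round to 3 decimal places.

Compute prior × likelihood for every hypothesis:
  North: 0.0595 × 0.05 = 0.002975
  West: 0.226 × 0.32 = 0.07232
  South: 0.4015 × 0.0075 = 0.00301125
  East: 0.0585 × 0.06 = 0.00351
  Central: 0.2545 × 0.01 = 0.002545
P(churn) = 0.002975 + 0.07232 + 0.00301125 + 0.00351 + 0.002545 = 0.08436125 → 0.084.

0.084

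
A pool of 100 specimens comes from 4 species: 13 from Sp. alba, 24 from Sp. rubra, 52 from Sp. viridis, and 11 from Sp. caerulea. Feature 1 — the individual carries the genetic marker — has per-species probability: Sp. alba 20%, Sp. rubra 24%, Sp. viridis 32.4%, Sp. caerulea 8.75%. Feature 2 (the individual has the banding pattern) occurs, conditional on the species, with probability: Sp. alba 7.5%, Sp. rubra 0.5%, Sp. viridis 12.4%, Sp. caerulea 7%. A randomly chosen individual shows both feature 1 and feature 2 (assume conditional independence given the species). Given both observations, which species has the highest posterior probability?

Sp. viridis

Unnormalized posteriors (prior × likelihood):
  Sp. alba: 0.13 × 0.2 × 0.075 = 0.00195
  Sp. rubra: 0.24 × 0.24 × 0.005 = 0.000288
  Sp. viridis: 0.52 × 0.324 × 0.124 = 0.02089152
  Sp. caerulea: 0.11 × 0.0875 × 0.07 = 0.00067375
Total = 0.02380327.
Largest term belongs to Sp. viridis, so Sp. viridis is most probable.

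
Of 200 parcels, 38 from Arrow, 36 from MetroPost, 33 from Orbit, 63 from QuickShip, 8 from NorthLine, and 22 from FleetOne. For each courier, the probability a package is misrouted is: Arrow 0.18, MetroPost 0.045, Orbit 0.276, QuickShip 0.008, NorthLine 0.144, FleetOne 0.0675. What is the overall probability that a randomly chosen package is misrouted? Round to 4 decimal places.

0.1035

Unnormalized posteriors (prior × likelihood):
  Arrow: 0.19 × 0.18 = 0.0342
  MetroPost: 0.18 × 0.045 = 0.0081
  Orbit: 0.165 × 0.276 = 0.04554
  QuickShip: 0.315 × 0.008 = 0.00252
  NorthLine: 0.04 × 0.144 = 0.00576
  FleetOne: 0.11 × 0.0675 = 0.007425
P(misrouted) = 0.0342 + 0.0081 + 0.04554 + 0.00252 + 0.00576 + 0.007425 = 0.103545 → 0.1035.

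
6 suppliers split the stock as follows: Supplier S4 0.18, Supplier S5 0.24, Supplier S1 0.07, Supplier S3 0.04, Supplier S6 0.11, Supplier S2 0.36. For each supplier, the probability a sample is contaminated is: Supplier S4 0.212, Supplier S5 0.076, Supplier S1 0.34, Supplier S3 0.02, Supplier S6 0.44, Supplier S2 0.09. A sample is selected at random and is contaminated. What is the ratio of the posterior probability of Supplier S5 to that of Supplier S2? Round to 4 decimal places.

0.5630

Prior × likelihood for each hypothesis:
  Supplier S4: 0.18 × 0.212 = 0.03816
  Supplier S5: 0.24 × 0.076 = 0.01824
  Supplier S1: 0.07 × 0.34 = 0.0238
  Supplier S3: 0.04 × 0.02 = 0.0008
  Supplier S6: 0.11 × 0.44 = 0.0484
  Supplier S2: 0.36 × 0.09 = 0.0324
Normalizing constant = 0.1618.
The ratio is 0.01824 / 0.0324 (the normalizer cancels) = 0.5630.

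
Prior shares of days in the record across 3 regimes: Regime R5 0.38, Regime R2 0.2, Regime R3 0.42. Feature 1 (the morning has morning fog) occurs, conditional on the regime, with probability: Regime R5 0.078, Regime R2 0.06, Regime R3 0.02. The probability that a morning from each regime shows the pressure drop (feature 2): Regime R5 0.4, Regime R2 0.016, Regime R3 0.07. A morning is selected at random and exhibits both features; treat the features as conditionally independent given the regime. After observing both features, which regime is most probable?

By Bayes' rule, posterior ∝ prior × likelihood:
  Regime R5: 0.38 × 0.078 × 0.4 = 0.011856
  Regime R2: 0.2 × 0.06 × 0.016 = 0.000192
  Regime R3: 0.42 × 0.02 × 0.07 = 0.000588
Total = 0.012636.
Largest term belongs to Regime R5, so Regime R5 is most probable.

Regime R5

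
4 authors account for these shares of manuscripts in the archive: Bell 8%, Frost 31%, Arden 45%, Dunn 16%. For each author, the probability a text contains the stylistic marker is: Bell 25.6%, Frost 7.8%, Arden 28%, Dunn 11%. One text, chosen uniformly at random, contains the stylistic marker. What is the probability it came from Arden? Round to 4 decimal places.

Prior × likelihood for each hypothesis:
  Bell: 0.08 × 0.256 = 0.02048
  Frost: 0.31 × 0.078 = 0.02418
  Arden: 0.45 × 0.28 = 0.126
  Dunn: 0.16 × 0.11 = 0.0176
Sum = 0.18826.
P(Arden | evidence) = 0.126 / 0.18826 ≈ 0.6693.

0.6693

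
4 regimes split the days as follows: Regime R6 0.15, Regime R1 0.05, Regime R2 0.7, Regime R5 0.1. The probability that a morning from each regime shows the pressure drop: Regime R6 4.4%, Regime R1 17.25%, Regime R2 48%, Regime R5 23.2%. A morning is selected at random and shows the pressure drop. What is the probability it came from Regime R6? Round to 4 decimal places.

Unnormalized posteriors (prior × likelihood):
  Regime R6: 0.15 × 0.044 = 0.0066
  Regime R1: 0.05 × 0.1725 = 0.008625
  Regime R2: 0.7 × 0.48 = 0.336
  Regime R5: 0.1 × 0.232 = 0.0232
Total = 0.374425.
P(Regime R6 | evidence) = 0.0066 / 0.374425 ≈ 0.0176.

0.0176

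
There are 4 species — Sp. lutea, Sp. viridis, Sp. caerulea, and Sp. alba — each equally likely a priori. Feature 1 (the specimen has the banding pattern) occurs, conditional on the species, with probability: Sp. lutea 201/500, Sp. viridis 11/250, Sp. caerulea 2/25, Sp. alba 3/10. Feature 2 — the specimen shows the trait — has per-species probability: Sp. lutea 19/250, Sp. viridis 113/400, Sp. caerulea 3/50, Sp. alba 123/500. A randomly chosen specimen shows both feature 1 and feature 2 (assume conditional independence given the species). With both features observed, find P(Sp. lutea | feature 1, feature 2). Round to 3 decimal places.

0.251

With a uniform prior (1/4 each), posterior ∝ likelihood:
  Sp. lutea: 0.402 × 0.076 = 0.030552
  Sp. viridis: 0.044 × 0.2825 = 0.01243
  Sp. caerulea: 0.08 × 0.06 = 0.0048
  Sp. alba: 0.3 × 0.246 = 0.0738
Normalizing constant = 0.121582.
P(Sp. lutea | evidence) = 0.030552 / 0.121582 ≈ 0.251.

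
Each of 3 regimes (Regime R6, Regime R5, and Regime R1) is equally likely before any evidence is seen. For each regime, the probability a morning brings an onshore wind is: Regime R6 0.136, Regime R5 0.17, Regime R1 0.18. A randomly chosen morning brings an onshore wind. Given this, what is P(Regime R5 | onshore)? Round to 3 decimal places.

Since the prior is uniform, the posterior is proportional to the likelihood:
  Regime R6: 0.136
  Regime R5: 0.17
  Regime R1: 0.18
Normalizing constant = 0.486.
P(Regime R5 | evidence) = 0.17 / 0.486 ≈ 0.350.

0.350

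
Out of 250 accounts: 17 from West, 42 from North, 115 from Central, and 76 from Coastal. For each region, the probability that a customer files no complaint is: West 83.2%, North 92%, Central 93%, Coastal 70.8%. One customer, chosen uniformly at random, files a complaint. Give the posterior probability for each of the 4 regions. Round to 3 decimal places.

West 0.078, North 0.092, Central 0.221, Coastal 0.609

Taking complements, P(complaint | each) = West 0.168, North 0.08, Central 0.07, Coastal 0.292.
By Bayes' rule, posterior ∝ prior × likelihood:
  West: 0.068 × 0.168 = 0.011424
  North: 0.168 × 0.08 = 0.01344
  Central: 0.46 × 0.07 = 0.0322
  Coastal: 0.304 × 0.292 = 0.088768
Normalizing constant = 0.145832.
P(West | complaint) = 0.011424/0.145832 ≈ 0.078
P(North | complaint) = 0.01344/0.145832 ≈ 0.092
P(Central | complaint) = 0.0322/0.145832 ≈ 0.221
P(Coastal | complaint) = 0.088768/0.145832 ≈ 0.609
(Check: 0.078+0.092+0.221+0.609 = 1.000.)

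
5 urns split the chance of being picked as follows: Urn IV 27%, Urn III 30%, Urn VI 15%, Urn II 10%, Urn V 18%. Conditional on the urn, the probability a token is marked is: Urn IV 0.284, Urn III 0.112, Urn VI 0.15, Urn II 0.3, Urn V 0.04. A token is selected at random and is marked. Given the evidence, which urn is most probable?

Urn IV

Unnormalized posteriors (prior × likelihood):
  Urn IV: 0.27 × 0.284 = 0.07668
  Urn III: 0.3 × 0.112 = 0.0336
  Urn VI: 0.15 × 0.15 = 0.0225
  Urn II: 0.1 × 0.3 = 0.03
  Urn V: 0.18 × 0.04 = 0.0072
Normalizing constant = 0.16998.
Largest term belongs to Urn IV, so Urn IV is most probable.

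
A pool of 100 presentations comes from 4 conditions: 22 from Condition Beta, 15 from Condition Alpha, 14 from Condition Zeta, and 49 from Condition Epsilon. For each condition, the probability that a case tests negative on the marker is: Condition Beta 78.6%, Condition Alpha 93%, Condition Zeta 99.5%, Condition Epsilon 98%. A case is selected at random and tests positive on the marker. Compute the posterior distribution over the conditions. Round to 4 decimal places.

Condition Beta 0.6915, Condition Alpha 0.1542, Condition Zeta 0.0103, Condition Epsilon 0.1439

Taking complements, P(marker-positive | each) = Condition Beta 0.214, Condition Alpha 0.07, Condition Zeta 0.005, Condition Epsilon 0.02.
Compute prior × likelihood for every hypothesis:
  Condition Beta: 0.22 × 0.214 = 0.04708
  Condition Alpha: 0.15 × 0.07 = 0.0105
  Condition Zeta: 0.14 × 0.005 = 0.0007
  Condition Epsilon: 0.49 × 0.02 = 0.0098
Normalizing constant = 0.06808.
P(Condition Beta | marker-positive) = 0.04708/0.06808 ≈ 0.6915
P(Condition Alpha | marker-positive) = 0.0105/0.06808 ≈ 0.1542
P(Condition Zeta | marker-positive) = 0.0007/0.06808 ≈ 0.0103
P(Condition Epsilon | marker-positive) = 0.0098/0.06808 ≈ 0.1439
(Check: 0.6915+0.1542+0.0103+0.1439 = 0.9999.)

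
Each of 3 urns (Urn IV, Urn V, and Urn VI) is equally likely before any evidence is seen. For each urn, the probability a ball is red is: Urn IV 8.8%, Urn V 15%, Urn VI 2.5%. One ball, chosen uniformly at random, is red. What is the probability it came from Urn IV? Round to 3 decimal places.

With a uniform prior (1/3 each), posterior ∝ likelihood:
  Urn IV: 0.088
  Urn V: 0.15
  Urn VI: 0.025
Sum = 0.263.
P(Urn IV | evidence) = 0.088 / 0.263 ≈ 0.335.

0.335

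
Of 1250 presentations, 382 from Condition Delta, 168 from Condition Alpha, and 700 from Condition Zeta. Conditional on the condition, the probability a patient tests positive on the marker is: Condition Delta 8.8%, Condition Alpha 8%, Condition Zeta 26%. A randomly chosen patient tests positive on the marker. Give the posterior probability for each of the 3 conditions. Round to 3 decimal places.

Prior × likelihood for each hypothesis:
  Condition Delta: 0.3056 × 0.088 = 0.0268928
  Condition Alpha: 0.1344 × 0.08 = 0.010752
  Condition Zeta: 0.56 × 0.26 = 0.1456
Sum = 0.1832448.
P(Condition Delta | marker-positive) = 0.0268928/0.1832448 ≈ 0.147
P(Condition Alpha | marker-positive) = 0.010752/0.1832448 ≈ 0.059
P(Condition Zeta | marker-positive) = 0.1456/0.1832448 ≈ 0.795

Condition Delta 0.147, Condition Alpha 0.059, Condition Zeta 0.795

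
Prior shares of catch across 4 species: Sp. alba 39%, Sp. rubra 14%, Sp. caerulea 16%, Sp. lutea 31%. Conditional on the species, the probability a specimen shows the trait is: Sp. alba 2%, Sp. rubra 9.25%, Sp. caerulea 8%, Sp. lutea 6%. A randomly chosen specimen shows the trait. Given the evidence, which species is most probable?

Unnormalized posteriors (prior × likelihood):
  Sp. alba: 0.39 × 0.02 = 0.0078
  Sp. rubra: 0.14 × 0.0925 = 0.01295
  Sp. caerulea: 0.16 × 0.08 = 0.0128
  Sp. lutea: 0.31 × 0.06 = 0.0186
Total = 0.05215.
Largest term belongs to Sp. lutea, so Sp. lutea is most probable.

Sp. lutea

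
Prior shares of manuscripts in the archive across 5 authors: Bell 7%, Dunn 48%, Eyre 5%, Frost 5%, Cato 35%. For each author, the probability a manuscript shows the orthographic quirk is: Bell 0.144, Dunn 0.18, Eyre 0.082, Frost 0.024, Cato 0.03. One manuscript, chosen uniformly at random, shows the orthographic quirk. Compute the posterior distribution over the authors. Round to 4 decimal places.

By Bayes' rule, posterior ∝ prior × likelihood:
  Bell: 0.07 × 0.144 = 0.01008
  Dunn: 0.48 × 0.18 = 0.0864
  Eyre: 0.05 × 0.082 = 0.0041
  Frost: 0.05 × 0.024 = 0.0012
  Cato: 0.35 × 0.03 = 0.0105
Sum = 0.11228.
P(Bell | quirk) = 0.01008/0.11228 ≈ 0.0898
P(Dunn | quirk) = 0.0864/0.11228 ≈ 0.7695
P(Eyre | quirk) = 0.0041/0.11228 ≈ 0.0365
P(Frost | quirk) = 0.0012/0.11228 ≈ 0.0107
P(Cato | quirk) = 0.0105/0.11228 ≈ 0.0935
(Check: 0.0898+0.7695+0.0365+0.0107+0.0935 = 1.0000.)

Bell 0.0898, Dunn 0.7695, Eyre 0.0365, Frost 0.0107, Cato 0.0935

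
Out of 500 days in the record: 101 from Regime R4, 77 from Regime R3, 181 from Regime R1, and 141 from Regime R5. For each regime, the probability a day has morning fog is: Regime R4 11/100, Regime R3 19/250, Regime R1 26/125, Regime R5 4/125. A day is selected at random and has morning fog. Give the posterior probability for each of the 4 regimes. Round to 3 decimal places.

Prior × likelihood for each hypothesis:
  Regime R4: 0.202 × 0.11 = 0.02222
  Regime R3: 0.154 × 0.076 = 0.011704
  Regime R1: 0.362 × 0.208 = 0.075296
  Regime R5: 0.282 × 0.032 = 0.009024
Total = 0.118244.
P(Regime R4 | fog) = 0.02222/0.118244 ≈ 0.188
P(Regime R3 | fog) = 0.011704/0.118244 ≈ 0.099
P(Regime R1 | fog) = 0.075296/0.118244 ≈ 0.637
P(Regime R5 | fog) = 0.009024/0.118244 ≈ 0.076
(Check: 0.188+0.099+0.637+0.076 = 1.000.)

Regime R4 0.188, Regime R3 0.099, Regime R1 0.637, Regime R5 0.076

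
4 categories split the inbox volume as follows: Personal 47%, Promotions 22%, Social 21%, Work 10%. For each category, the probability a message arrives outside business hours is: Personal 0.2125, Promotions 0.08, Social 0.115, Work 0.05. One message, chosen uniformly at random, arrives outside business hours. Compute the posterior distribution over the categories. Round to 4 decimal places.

Personal 0.6812, Promotions 0.1200, Social 0.1647, Work 0.0341

Compute prior × likelihood for every hypothesis:
  Personal: 0.47 × 0.2125 = 0.099875
  Promotions: 0.22 × 0.08 = 0.0176
  Social: 0.21 × 0.115 = 0.02415
  Work: 0.1 × 0.05 = 0.005
Normalizing constant = 0.146625.
P(Personal | off-hours) = 0.099875/0.146625 ≈ 0.6812
P(Promotions | off-hours) = 0.0176/0.146625 ≈ 0.1200
P(Social | off-hours) = 0.02415/0.146625 ≈ 0.1647
P(Work | off-hours) = 0.005/0.146625 ≈ 0.0341
(Check: 0.6812+0.1200+0.1647+0.0341 = 1.0000.)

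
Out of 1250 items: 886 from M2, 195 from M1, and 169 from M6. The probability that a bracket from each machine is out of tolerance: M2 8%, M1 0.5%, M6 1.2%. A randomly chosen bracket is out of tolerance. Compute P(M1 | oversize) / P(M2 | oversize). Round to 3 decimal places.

Unnormalized posteriors (prior × likelihood):
  M2: 0.7088 × 0.08 = 0.056704
  M1: 0.156 × 0.005 = 0.00078
  M6: 0.1352 × 0.012 = 0.0016224
Sum = 0.0591064.
The ratio is 0.00078 / 0.056704 (the normalizer cancels) = 0.014.

0.014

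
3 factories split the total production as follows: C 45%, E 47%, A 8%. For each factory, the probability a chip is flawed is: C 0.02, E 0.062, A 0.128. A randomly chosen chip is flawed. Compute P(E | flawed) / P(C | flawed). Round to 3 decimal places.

3.238

By Bayes' rule, posterior ∝ prior × likelihood:
  C: 0.45 × 0.02 = 0.009
  E: 0.47 × 0.062 = 0.02914
  A: 0.08 × 0.128 = 0.01024
Total = 0.04838.
The ratio is 0.02914 / 0.009 (the normalizer cancels) = 3.238.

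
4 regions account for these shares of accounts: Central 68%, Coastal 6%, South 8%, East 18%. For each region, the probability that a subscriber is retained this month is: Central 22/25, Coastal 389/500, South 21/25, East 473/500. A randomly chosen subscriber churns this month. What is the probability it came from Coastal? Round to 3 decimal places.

Taking complements, P(churn | each) = Central 0.12, Coastal 0.222, South 0.16, East 0.054.
By Bayes' rule, posterior ∝ prior × likelihood:
  Central: 0.68 × 0.12 = 0.0816
  Coastal: 0.06 × 0.222 = 0.01332
  South: 0.08 × 0.16 = 0.0128
  East: 0.18 × 0.054 = 0.00972
Normalizing constant = 0.11744.
P(Coastal | evidence) = 0.01332 / 0.11744 ≈ 0.113.

0.113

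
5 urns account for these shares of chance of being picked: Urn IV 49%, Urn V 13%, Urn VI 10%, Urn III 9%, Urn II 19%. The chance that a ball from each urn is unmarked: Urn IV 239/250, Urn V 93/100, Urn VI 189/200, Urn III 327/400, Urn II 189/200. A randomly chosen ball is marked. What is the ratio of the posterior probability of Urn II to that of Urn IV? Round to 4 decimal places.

Taking complements, P(marked | each) = Urn IV 0.044, Urn V 0.07, Urn VI 0.055, Urn III 0.1825, Urn II 0.055.
Compute prior × likelihood for every hypothesis:
  Urn IV: 0.49 × 0.044 = 0.02156
  Urn V: 0.13 × 0.07 = 0.0091
  Urn VI: 0.1 × 0.055 = 0.0055
  Urn III: 0.09 × 0.1825 = 0.016425
  Urn II: 0.19 × 0.055 = 0.01045
Normalizing constant = 0.063035.
The ratio is 0.01045 / 0.02156 (the normalizer cancels) = 0.4847.

0.4847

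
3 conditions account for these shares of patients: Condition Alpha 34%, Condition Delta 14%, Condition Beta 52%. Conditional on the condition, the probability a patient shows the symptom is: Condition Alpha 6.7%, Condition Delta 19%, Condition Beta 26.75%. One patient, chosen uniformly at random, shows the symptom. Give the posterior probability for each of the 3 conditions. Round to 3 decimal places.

Condition Alpha 0.121, Condition Delta 0.141, Condition Beta 0.738

Unnormalized posteriors (prior × likelihood):
  Condition Alpha: 0.34 × 0.067 = 0.02278
  Condition Delta: 0.14 × 0.19 = 0.0266
  Condition Beta: 0.52 × 0.2675 = 0.1391
Sum = 0.18848.
P(Condition Alpha | symptomatic) = 0.02278/0.18848 ≈ 0.121
P(Condition Delta | symptomatic) = 0.0266/0.18848 ≈ 0.141
P(Condition Beta | symptomatic) = 0.1391/0.18848 ≈ 0.738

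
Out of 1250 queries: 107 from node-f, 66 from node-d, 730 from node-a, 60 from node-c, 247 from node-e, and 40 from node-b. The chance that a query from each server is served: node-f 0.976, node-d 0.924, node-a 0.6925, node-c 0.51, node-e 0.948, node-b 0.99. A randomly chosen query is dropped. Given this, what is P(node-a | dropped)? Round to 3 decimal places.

Taking complements, P(dropped | each) = node-f 0.024, node-d 0.076, node-a 0.3075, node-c 0.49, node-e 0.052, node-b 0.01.
Unnormalized posteriors (prior × likelihood):
  node-f: 0.0856 × 0.024 = 0.0020544
  node-d: 0.0528 × 0.076 = 0.0040128
  node-a: 0.584 × 0.3075 = 0.17958
  node-c: 0.048 × 0.49 = 0.02352
  node-e: 0.1976 × 0.052 = 0.0102752
  node-b: 0.032 × 0.01 = 0.00032
Sum = 0.2197624.
P(node-a | evidence) = 0.17958 / 0.2197624 ≈ 0.817.

0.817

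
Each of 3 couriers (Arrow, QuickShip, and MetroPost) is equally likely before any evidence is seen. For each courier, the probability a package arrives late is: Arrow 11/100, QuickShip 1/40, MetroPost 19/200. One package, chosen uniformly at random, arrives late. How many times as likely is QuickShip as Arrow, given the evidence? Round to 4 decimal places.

0.2273

With a uniform prior (1/3 each), posterior ∝ likelihood:
  Arrow: 0.11
  QuickShip: 0.025
  MetroPost: 0.095
Normalizing constant = 0.23.
The ratio is 0.025 / 0.11 (the normalizer cancels) = 0.2273.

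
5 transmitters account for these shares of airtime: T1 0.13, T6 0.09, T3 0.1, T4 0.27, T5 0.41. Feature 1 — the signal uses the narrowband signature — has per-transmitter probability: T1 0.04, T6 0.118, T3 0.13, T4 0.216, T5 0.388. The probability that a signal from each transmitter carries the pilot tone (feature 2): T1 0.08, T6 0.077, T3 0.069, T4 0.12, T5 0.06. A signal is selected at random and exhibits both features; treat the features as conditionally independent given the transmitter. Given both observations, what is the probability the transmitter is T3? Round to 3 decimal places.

0.048

Unnormalized posteriors (prior × likelihood):
  T1: 0.13 × 0.04 × 0.08 = 0.000416
  T6: 0.09 × 0.118 × 0.077 = 0.00081774
  T3: 0.1 × 0.13 × 0.069 = 0.000897
  T4: 0.27 × 0.216 × 0.12 = 0.0069984
  T5: 0.41 × 0.388 × 0.06 = 0.0095448
Sum = 0.01867394.
P(T3 | evidence) = 0.000897 / 0.01867394 ≈ 0.048.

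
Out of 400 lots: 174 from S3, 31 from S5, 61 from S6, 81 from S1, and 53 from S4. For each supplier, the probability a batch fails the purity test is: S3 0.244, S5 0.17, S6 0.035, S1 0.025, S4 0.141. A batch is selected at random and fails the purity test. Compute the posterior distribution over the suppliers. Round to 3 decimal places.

S3 0.715, S5 0.089, S6 0.036, S1 0.034, S4 0.126

Unnormalized posteriors (prior × likelihood):
  S3: 0.435 × 0.244 = 0.10614
  S5: 0.0775 × 0.17 = 0.013175
  S6: 0.1525 × 0.035 = 0.0053375
  S1: 0.2025 × 0.025 = 0.0050625
  S4: 0.1325 × 0.141 = 0.0186825
Sum = 0.1483975.
P(S3 | off-spec) = 0.10614/0.1483975 ≈ 0.715
P(S5 | off-spec) = 0.013175/0.1483975 ≈ 0.089
P(S6 | off-spec) = 0.0053375/0.1483975 ≈ 0.036
P(S1 | off-spec) = 0.0050625/0.1483975 ≈ 0.034
P(S4 | off-spec) = 0.0186825/0.1483975 ≈ 0.126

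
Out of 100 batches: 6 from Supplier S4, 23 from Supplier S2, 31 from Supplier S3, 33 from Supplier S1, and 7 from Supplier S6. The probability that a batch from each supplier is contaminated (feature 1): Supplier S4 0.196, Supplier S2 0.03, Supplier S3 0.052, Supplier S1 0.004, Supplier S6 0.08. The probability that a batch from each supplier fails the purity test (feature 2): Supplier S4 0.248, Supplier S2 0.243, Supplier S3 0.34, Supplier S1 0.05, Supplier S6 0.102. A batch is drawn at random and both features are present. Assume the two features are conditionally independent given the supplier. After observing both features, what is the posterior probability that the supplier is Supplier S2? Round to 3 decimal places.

By Bayes' rule, posterior ∝ prior × likelihood:
  Supplier S4: 0.06 × 0.196 × 0.248 = 0.00291648
  Supplier S2: 0.23 × 0.03 × 0.243 = 0.0016767
  Supplier S3: 0.31 × 0.052 × 0.34 = 0.0054808
  Supplier S1: 0.33 × 0.004 × 0.05 = 0.000066
  Supplier S6: 0.07 × 0.08 × 0.102 = 0.0005712
Total = 0.01071118.
P(Supplier S2 | evidence) = 0.0016767 / 0.01071118 ≈ 0.157.

0.157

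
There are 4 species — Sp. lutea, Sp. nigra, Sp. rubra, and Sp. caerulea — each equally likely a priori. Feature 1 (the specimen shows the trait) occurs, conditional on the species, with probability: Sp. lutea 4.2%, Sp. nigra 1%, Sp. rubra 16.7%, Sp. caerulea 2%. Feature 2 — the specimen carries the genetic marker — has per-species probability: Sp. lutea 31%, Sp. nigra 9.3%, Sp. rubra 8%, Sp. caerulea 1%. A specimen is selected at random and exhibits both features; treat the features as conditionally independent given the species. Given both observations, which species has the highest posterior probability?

Sp. rubra

With a uniform prior (1/4 each), posterior ∝ likelihood:
  Sp. lutea: 0.042 × 0.31 = 0.01302
  Sp. nigra: 0.01 × 0.093 = 0.00093
  Sp. rubra: 0.167 × 0.08 = 0.01336
  Sp. caerulea: 0.02 × 0.01 = 0.0002
Normalizing constant = 0.02751.
Largest term belongs to Sp. rubra, so Sp. rubra is most probable.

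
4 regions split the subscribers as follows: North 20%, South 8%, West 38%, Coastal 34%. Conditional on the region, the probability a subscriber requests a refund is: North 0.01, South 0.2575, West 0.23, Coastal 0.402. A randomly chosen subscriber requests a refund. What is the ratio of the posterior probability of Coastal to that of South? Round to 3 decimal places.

Unnormalized posteriors (prior × likelihood):
  North: 0.2 × 0.01 = 0.002
  South: 0.08 × 0.2575 = 0.0206
  West: 0.38 × 0.23 = 0.0874
  Coastal: 0.34 × 0.402 = 0.13668
Sum = 0.24668.
The ratio is 0.13668 / 0.0206 (the normalizer cancels) = 6.635.

6.635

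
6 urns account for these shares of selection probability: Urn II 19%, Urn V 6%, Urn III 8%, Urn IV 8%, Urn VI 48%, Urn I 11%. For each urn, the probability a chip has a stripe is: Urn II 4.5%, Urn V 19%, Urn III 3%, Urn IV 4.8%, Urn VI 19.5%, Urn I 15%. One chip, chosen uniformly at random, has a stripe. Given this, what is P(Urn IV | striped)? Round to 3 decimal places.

Compute prior × likelihood for every hypothesis:
  Urn II: 0.19 × 0.045 = 0.00855
  Urn V: 0.06 × 0.19 = 0.0114
  Urn III: 0.08 × 0.03 = 0.0024
  Urn IV: 0.08 × 0.048 = 0.00384
  Urn VI: 0.48 × 0.195 = 0.0936
  Urn I: 0.11 × 0.15 = 0.0165
Normalizing constant = 0.13629.
P(Urn IV | evidence) = 0.00384 / 0.13629 ≈ 0.028.

0.028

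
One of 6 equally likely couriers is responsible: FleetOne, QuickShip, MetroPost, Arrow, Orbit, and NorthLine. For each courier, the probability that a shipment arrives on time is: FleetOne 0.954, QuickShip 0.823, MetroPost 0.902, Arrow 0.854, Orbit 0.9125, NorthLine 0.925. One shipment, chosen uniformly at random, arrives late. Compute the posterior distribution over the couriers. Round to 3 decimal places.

FleetOne 0.073, QuickShip 0.281, MetroPost 0.156, Arrow 0.232, Orbit 0.139, NorthLine 0.119

Taking complements, P(late | each) = FleetOne 0.046, QuickShip 0.177, MetroPost 0.098, Arrow 0.146, Orbit 0.0875, NorthLine 0.075.
Since the prior is uniform, the posterior is proportional to the likelihood:
  FleetOne: 0.046
  QuickShip: 0.177
  MetroPost: 0.098
  Arrow: 0.146
  Orbit: 0.0875
  NorthLine: 0.075
Sum = 0.6295.
P(FleetOne | late) = 0.046/0.6295 ≈ 0.073
P(QuickShip | late) = 0.177/0.6295 ≈ 0.281
P(MetroPost | late) = 0.098/0.6295 ≈ 0.156
P(Arrow | late) = 0.146/0.6295 ≈ 0.232
P(Orbit | late) = 0.0875/0.6295 ≈ 0.139
P(NorthLine | late) = 0.075/0.6295 ≈ 0.119
(Check: 0.073+0.281+0.156+0.232+0.139+0.119 = 1.000.)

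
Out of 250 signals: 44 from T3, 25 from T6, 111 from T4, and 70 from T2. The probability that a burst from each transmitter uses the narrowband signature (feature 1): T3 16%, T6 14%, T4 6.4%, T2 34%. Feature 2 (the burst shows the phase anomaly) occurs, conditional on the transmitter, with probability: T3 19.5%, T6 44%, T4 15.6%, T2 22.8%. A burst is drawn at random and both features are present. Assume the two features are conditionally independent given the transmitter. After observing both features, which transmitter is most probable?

T2

Unnormalized posteriors (prior × likelihood):
  T3: 0.176 × 0.16 × 0.195 = 0.0054912
  T6: 0.1 × 0.14 × 0.44 = 0.00616
  T4: 0.444 × 0.064 × 0.156 = 0.004432896
  T2: 0.28 × 0.34 × 0.228 = 0.0217056
Sum = 0.037789696.
Largest term belongs to T2, so T2 is most probable.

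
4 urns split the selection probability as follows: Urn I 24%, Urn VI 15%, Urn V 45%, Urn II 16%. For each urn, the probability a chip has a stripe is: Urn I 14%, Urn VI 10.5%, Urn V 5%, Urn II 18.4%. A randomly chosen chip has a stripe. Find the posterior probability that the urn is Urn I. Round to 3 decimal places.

Prior × likelihood for each hypothesis:
  Urn I: 0.24 × 0.14 = 0.0336
  Urn VI: 0.15 × 0.105 = 0.01575
  Urn V: 0.45 × 0.05 = 0.0225
  Urn II: 0.16 × 0.184 = 0.02944
Total = 0.10129.
P(Urn I | evidence) = 0.0336 / 0.10129 ≈ 0.332.

0.332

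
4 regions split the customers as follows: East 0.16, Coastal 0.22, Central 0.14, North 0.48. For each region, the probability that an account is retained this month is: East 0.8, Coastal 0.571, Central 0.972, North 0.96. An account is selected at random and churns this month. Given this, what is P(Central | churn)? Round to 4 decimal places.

0.0262

Taking complements, P(churn | each) = East 0.2, Coastal 0.429, Central 0.028, North 0.04.
Compute prior × likelihood for every hypothesis:
  East: 0.16 × 0.2 = 0.032
  Coastal: 0.22 × 0.429 = 0.09438
  Central: 0.14 × 0.028 = 0.00392
  North: 0.48 × 0.04 = 0.0192
Normalizing constant = 0.1495.
P(Central | evidence) = 0.00392 / 0.1495 ≈ 0.0262.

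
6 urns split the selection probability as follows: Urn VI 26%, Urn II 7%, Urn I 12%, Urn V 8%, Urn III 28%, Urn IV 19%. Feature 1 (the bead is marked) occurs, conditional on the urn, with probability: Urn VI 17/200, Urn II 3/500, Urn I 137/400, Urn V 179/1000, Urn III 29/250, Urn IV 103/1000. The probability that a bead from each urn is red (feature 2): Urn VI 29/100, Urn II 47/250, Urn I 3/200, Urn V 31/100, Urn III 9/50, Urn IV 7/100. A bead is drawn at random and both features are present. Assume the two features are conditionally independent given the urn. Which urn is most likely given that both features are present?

Urn VI

Compute prior × likelihood for every hypothesis:
  Urn VI: 0.26 × 0.085 × 0.29 = 0.006409
  Urn II: 0.07 × 0.006 × 0.188 = 0.00007896
  Urn I: 0.12 × 0.3425 × 0.015 = 0.0006165
  Urn V: 0.08 × 0.179 × 0.31 = 0.0044392
  Urn III: 0.28 × 0.116 × 0.18 = 0.0058464
  Urn IV: 0.19 × 0.103 × 0.07 = 0.0013699
Normalizing constant = 0.01875996.
Largest term belongs to Urn VI, so Urn VI is most probable.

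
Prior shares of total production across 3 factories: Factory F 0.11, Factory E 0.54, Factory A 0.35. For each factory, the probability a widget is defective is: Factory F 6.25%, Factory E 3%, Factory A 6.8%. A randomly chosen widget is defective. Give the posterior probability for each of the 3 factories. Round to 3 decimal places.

Unnormalized posteriors (prior × likelihood):
  Factory F: 0.11 × 0.0625 = 0.006875
  Factory E: 0.54 × 0.03 = 0.0162
  Factory A: 0.35 × 0.068 = 0.0238
Normalizing constant = 0.046875.
P(Factory F | defective) = 0.006875/0.046875 ≈ 0.147
P(Factory E | defective) = 0.0162/0.046875 ≈ 0.346
P(Factory A | defective) = 0.0238/0.046875 ≈ 0.508

Factory F 0.147, Factory E 0.346, Factory A 0.508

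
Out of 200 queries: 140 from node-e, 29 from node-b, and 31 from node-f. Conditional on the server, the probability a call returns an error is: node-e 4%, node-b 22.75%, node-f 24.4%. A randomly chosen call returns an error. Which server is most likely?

Unnormalized posteriors (prior × likelihood):
  node-e: 0.7 × 0.04 = 0.028
  node-b: 0.145 × 0.2275 = 0.0329875
  node-f: 0.155 × 0.244 = 0.03782
Sum = 0.0988075.
Largest term belongs to node-f, so node-f is most probable.

node-f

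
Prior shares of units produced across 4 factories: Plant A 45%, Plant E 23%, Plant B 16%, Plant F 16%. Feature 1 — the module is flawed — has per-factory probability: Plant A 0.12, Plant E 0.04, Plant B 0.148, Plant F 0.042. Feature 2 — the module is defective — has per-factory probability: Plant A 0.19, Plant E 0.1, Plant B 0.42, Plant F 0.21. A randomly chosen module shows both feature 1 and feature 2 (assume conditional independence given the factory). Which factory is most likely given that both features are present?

By Bayes' rule, posterior ∝ prior × likelihood:
  Plant A: 0.45 × 0.12 × 0.19 = 0.01026
  Plant E: 0.23 × 0.04 × 0.1 = 0.00092
  Plant B: 0.16 × 0.148 × 0.42 = 0.0099456
  Plant F: 0.16 × 0.042 × 0.21 = 0.0014112
Total = 0.0225368.
Largest term belongs to Plant A, so Plant A is most probable.

Plant A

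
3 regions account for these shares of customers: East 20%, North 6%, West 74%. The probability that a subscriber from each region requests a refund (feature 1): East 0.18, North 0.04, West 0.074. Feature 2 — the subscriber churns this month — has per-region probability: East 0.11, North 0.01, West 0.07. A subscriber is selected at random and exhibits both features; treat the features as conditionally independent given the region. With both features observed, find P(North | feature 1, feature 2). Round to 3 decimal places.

0.003

Prior × likelihood for each hypothesis:
  East: 0.2 × 0.18 × 0.11 = 0.00396
  North: 0.06 × 0.04 × 0.01 = 0.000024
  West: 0.74 × 0.074 × 0.07 = 0.0038332
Sum = 0.0078172.
P(North | evidence) = 0.000024 / 0.0078172 ≈ 0.003.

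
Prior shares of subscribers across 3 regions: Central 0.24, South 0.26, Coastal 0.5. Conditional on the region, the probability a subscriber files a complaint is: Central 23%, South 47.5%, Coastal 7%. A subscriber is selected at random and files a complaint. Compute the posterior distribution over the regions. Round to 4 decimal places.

Central 0.2583, South 0.5779, Coastal 0.1638

Unnormalized posteriors (prior × likelihood):
  Central: 0.24 × 0.23 = 0.0552
  South: 0.26 × 0.475 = 0.1235
  Coastal: 0.5 × 0.07 = 0.035
Total = 0.2137.
P(Central | complaint) = 0.0552/0.2137 ≈ 0.2583
P(South | complaint) = 0.1235/0.2137 ≈ 0.5779
P(Coastal | complaint) = 0.035/0.2137 ≈ 0.1638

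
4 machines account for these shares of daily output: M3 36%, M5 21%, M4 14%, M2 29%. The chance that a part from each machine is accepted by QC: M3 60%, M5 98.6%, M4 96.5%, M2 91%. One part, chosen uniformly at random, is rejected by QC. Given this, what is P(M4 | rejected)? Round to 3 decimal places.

0.028

Taking complements, P(rejected | each) = M3 0.4, M5 0.014, M4 0.035, M2 0.09.
By Bayes' rule, posterior ∝ prior × likelihood:
  M3: 0.36 × 0.4 = 0.144
  M5: 0.21 × 0.014 = 0.00294
  M4: 0.14 × 0.035 = 0.0049
  M2: 0.29 × 0.09 = 0.0261
Sum = 0.17794.
P(M4 | evidence) = 0.0049 / 0.17794 ≈ 0.028.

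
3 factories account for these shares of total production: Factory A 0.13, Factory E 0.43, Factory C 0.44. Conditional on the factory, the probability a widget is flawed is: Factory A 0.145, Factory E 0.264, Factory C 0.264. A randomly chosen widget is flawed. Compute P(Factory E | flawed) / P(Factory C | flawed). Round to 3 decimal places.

Unnormalized posteriors (prior × likelihood):
  Factory A: 0.13 × 0.145 = 0.01885
  Factory E: 0.43 × 0.264 = 0.11352
  Factory C: 0.44 × 0.264 = 0.11616
Normalizing constant = 0.24853.
The ratio is 0.11352 / 0.11616 (the normalizer cancels) = 0.977.

0.977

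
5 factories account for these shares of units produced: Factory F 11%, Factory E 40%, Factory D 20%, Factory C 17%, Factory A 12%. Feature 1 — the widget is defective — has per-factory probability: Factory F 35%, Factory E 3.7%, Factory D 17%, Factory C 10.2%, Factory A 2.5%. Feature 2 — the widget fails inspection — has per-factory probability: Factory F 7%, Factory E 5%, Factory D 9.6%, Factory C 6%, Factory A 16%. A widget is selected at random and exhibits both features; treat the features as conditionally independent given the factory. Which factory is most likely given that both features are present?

Compute prior × likelihood for every hypothesis:
  Factory F: 0.11 × 0.35 × 0.07 = 0.002695
  Factory E: 0.4 × 0.037 × 0.05 = 0.00074
  Factory D: 0.2 × 0.17 × 0.096 = 0.003264
  Factory C: 0.17 × 0.102 × 0.06 = 0.0010404
  Factory A: 0.12 × 0.025 × 0.16 = 0.00048
Total = 0.0082194.
Largest term belongs to Factory D, so Factory D is most probable.

Factory D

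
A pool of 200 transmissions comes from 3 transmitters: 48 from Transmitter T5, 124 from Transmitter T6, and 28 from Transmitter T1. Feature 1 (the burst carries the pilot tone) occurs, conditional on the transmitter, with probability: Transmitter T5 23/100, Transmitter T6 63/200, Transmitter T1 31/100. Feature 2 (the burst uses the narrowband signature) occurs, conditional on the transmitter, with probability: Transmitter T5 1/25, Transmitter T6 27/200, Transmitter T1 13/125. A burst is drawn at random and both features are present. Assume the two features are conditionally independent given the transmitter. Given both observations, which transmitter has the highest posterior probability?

Transmitter T6

By Bayes' rule, posterior ∝ prior × likelihood:
  Transmitter T5: 0.24 × 0.23 × 0.04 = 0.002208
  Transmitter T6: 0.62 × 0.315 × 0.135 = 0.0263655
  Transmitter T1: 0.14 × 0.31 × 0.104 = 0.0045136
Sum = 0.0330871.
Largest term belongs to Transmitter T6, so Transmitter T6 is most probable.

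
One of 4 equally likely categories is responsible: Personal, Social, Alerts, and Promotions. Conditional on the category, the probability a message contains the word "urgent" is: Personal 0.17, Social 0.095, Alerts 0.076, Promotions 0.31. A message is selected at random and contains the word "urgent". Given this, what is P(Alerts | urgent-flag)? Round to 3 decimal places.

Since the prior is uniform, the posterior is proportional to the likelihood:
  Personal: 0.17
  Social: 0.095
  Alerts: 0.076
  Promotions: 0.31
Normalizing constant = 0.651.
P(Alerts | evidence) = 0.076 / 0.651 ≈ 0.117.

0.117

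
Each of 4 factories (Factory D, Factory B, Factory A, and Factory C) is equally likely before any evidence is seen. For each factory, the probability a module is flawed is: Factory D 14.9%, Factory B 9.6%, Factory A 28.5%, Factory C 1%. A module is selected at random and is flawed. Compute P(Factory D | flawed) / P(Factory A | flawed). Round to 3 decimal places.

With a uniform prior (1/4 each), posterior ∝ likelihood:
  Factory D: 0.149
  Factory B: 0.096
  Factory A: 0.285
  Factory C: 0.01
Total = 0.54.
The ratio is 0.149 / 0.285 (the normalizer cancels) = 0.523.

0.523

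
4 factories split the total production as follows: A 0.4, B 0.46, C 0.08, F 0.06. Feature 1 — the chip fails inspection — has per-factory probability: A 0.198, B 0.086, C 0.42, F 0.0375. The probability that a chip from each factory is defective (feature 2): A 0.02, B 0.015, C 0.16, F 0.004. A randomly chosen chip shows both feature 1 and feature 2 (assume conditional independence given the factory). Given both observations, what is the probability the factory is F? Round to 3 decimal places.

Unnormalized posteriors (prior × likelihood):
  A: 0.4 × 0.198 × 0.02 = 0.001584
  B: 0.46 × 0.086 × 0.015 = 0.0005934
  C: 0.08 × 0.42 × 0.16 = 0.005376
  F: 0.06 × 0.0375 × 0.004 = 0.000009
Normalizing constant = 0.0075624.
P(F | evidence) = 0.000009 / 0.0075624 ≈ 0.001.

0.001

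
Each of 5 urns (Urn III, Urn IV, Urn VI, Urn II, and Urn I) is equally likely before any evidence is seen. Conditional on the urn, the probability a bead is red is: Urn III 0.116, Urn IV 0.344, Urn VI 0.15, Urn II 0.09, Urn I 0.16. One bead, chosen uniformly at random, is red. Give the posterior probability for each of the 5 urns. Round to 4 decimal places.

Since the prior is uniform, the posterior is proportional to the likelihood:
  Urn III: 0.116
  Urn IV: 0.344
  Urn VI: 0.15
  Urn II: 0.09
  Urn I: 0.16
Normalizing constant = 0.86.
P(Urn III | red) = 0.116/0.86 ≈ 0.1349
P(Urn IV | red) = 0.344/0.86 ≈ 0.4000
P(Urn VI | red) = 0.15/0.86 ≈ 0.1744
P(Urn II | red) = 0.09/0.86 ≈ 0.1047
P(Urn I | red) = 0.16/0.86 ≈ 0.1860

Urn III 0.1349, Urn IV 0.4000, Urn VI 0.1744, Urn II 0.1047, Urn I 0.1860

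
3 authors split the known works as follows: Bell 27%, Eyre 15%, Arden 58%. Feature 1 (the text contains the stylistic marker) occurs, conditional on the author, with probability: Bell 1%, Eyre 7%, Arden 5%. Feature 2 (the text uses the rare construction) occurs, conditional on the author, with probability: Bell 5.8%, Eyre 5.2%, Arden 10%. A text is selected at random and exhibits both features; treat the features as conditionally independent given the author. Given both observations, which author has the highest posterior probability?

Arden

Unnormalized posteriors (prior × likelihood):
  Bell: 0.27 × 0.01 × 0.058 = 0.0001566
  Eyre: 0.15 × 0.07 × 0.052 = 0.000546
  Arden: 0.58 × 0.05 × 0.1 = 0.0029
Total = 0.0036026.
Largest term belongs to Arden, so Arden is most probable.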